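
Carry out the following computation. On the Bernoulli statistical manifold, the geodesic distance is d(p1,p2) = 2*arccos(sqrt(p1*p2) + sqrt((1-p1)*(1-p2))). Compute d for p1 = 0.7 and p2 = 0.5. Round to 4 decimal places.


Geodesic distance on Bernoulli manifold:
d(p1,p2) = 2*arccos(sqrt(p1*p2) + sqrt((1-p1)*(1-p2))).
sqrt(p1*p2) = sqrt(0.7*0.5) = 0.591608.
sqrt((1-p1)*(1-p2)) = sqrt(0.3*0.5) = 0.387298.
arg = 0.591608 + 0.387298 = 0.978906.
d = 2*arccos(0.978906) = 0.4115

0.4115


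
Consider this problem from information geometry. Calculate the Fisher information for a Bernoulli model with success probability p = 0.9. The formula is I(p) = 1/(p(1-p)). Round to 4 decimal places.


For Bernoulli(p), Fisher information is I(p) = 1/(p*(1-p)).
p = 0.9, 1-p = 0.1.
p*(1-p) = 0.09.
I(p) = 1/0.09 = 11.1111

11.1111


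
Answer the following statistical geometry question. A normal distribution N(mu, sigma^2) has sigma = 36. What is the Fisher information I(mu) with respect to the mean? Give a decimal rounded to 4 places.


The Fisher information for the mean of a normal distribution is I(mu) = 1/sigma^2.
sigma = 36, so sigma^2 = 1296.
I(mu) = 1/1296 = 0.0008

0.0008


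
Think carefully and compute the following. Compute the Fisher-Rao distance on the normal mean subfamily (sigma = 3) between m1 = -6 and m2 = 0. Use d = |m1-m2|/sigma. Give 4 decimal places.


On the fixed-variance normal subfamily, geodesic distance = |m1-m2|/sigma.
|-6 - 0| = 6.
sigma = 3.
d = 6/3 = 2.0000

2.0000


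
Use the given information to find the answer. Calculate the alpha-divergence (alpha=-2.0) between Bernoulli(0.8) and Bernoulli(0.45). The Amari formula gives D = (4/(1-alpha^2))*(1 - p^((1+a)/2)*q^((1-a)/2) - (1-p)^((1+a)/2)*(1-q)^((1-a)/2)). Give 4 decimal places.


Amari alpha-divergence:
D = (4/(1-alpha^2))*(1 - p^((1+a)/2)*q^((1-a)/2) - (1-p)^((1+a)/2)*(1-q)^((1-a)/2)).
alpha = -2.0, p = 0.8, q = 0.45.
e1 = (1+alpha)/2 = -0.5, e2 = (1-alpha)/2 = 1.5.
t1 = p^e1 * q^e2 = 0.8^-0.5 * 0.45^1.5 = 0.3375.
t2 = (1-p)^e1 * (1-q)^e2 = 0.2^-0.5 * 0.55^1.5 = 0.912072.
4/(1-alpha^2) = -1.333333.
D = -1.333333*(1 - 0.3375 - 0.912072) = 0.3328

0.3328


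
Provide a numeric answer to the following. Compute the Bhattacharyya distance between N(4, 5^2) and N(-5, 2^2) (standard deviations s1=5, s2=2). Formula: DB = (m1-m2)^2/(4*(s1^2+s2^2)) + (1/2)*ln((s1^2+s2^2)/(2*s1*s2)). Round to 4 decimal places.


Bhattacharyya distance between two Gaussians:
DB = (m1-m2)^2/(4*(s1^2+s2^2)) + (1/2)*ln((s1^2+s2^2)/(2*s1*s2)).
(m1-m2)^2 = (9)^2 = 81.
s1^2+s2^2 = 25 + 4 = 29.
term1 = 81/116 = 0.698276.
term2 = 0.5*ln(29/20.0) = 0.185782.
DB = 0.698276 + 0.185782 = 0.8841

0.8841


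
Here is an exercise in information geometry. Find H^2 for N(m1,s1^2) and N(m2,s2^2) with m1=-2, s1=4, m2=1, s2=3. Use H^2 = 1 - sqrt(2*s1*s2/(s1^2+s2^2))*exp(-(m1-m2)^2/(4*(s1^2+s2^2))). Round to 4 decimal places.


Squared Hellinger distance for Gaussians:
H^2 = 1 - sqrt(2*s1*s2/(s1^2+s2^2)) * exp(-(m1-m2)^2/(4*(s1^2+s2^2))).
s1^2 = 16, s2^2 = 9, s1^2+s2^2 = 25.
sqrt(2*4*3/(25)) = 0.979796.
(m1-m2)^2 = (-3)^2 = 9.
exp(-9/(4*25)) = exp(-0.09) = 0.913931.
H^2 = 1 - 0.979796*0.913931 = 0.1045

0.1045


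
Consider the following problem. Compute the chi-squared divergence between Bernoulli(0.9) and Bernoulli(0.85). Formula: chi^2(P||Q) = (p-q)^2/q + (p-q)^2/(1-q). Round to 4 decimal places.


Chi-squared divergence between Bernoulli distributions:
chi^2 = (p-q)^2/q + (p-q)^2/(1-q).
p = 0.9, q = 0.85, p-q = 0.05.
(p-q)^2 = 0.0025.
term1 = 0.0025/0.85 = 0.002941.
term2 = 0.0025/0.15 = 0.016667.
chi^2 = 0.002941 + 0.016667 = 0.0196

0.0196


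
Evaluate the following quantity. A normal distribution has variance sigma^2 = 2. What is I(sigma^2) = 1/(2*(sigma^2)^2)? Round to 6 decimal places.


Fisher information for variance: I(sigma^2) = 1/(2*sigma^4).
sigma^2 = 2, so sigma^4 = 4.
I = 1/(2*4) = 1/8 = 0.125000

0.125000


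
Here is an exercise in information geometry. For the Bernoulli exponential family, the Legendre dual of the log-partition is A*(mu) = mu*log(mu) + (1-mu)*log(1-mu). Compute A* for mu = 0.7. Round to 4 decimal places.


Legendre transform for Bernoulli:
A*(mu) = mu*log(mu) + (1-mu)*log(1-mu).
mu = 0.7, 1-mu = 0.3.
mu*log(mu) = 0.7*log(0.7) = -0.249672.
(1-mu)*log(1-mu) = 0.3*log(0.3) = -0.361192.
A* = -0.249672 + -0.361192 = -0.6109

-0.6109


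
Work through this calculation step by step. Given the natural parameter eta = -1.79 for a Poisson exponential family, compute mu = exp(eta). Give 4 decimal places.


Expectation parameter for Poisson exponential family:
mu = exp(eta).
eta = -1.79.
mu = exp(-1.79) = 0.1670

0.1670


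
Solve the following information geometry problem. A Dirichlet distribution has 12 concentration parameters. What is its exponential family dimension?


Exponential family dimension calculation:
Dirichlet with 12 components has 12 natural parameters.

12


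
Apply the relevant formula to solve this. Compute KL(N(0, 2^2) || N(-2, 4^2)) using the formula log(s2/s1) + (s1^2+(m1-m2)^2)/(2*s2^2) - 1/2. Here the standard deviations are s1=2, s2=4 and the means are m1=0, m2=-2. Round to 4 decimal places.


KL divergence between normal distributions:
KL = log(s2/s1) + (s1^2 + (m1-m2)^2)/(2*s2^2) - 1/2.
log(4/2) = 0.693147.
(2^2 + (0--2)^2)/(2*4^2) = (4 + 4)/32 = 0.25.
KL = 0.693147 + 0.25 - 0.5 = 0.4431

0.4431


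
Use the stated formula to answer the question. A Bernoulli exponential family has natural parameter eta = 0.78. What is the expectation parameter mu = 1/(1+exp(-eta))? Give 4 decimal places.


Dual coordinate (expectation parameter) for Bernoulli:
mu = 1/(1+exp(-eta)).
eta = 0.78.
exp(-eta) = exp(-0.78) = 0.458406.
mu = 1/(1+0.458406) = 0.6857

0.6857


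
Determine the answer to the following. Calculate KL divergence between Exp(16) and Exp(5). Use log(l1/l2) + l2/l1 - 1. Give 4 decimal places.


KL divergence for exponential family:
KL = log(l1/l2) + l2/l1 - 1.
log(16/5) = 1.163151.
5/16 = 0.3125.
KL = 1.163151 + 0.3125 - 1 = 0.4757

0.4757


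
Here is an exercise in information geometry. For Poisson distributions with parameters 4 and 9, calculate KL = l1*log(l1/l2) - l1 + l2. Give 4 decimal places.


KL divergence for Poisson:
KL = l1*log(l1/l2) - l1 + l2.
l1 = 4, l2 = 9.
log(4/9) = -0.81093.
l1*log(l1/l2) = 4 * -0.81093 = -3.243721.
KL = -3.243721 - 4 + 9 = 1.7563

1.7563


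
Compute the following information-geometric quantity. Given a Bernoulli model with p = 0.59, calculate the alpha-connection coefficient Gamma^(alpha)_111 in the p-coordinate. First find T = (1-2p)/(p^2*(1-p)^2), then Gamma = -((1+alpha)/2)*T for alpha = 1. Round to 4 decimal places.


Skewness (Amari-Chentsov) tensor: T = (1-2p)/(p^2*(1-p)^2).
p = 0.59, 1-2p = -0.18, p^2 = 0.3481, (1-p)^2 = 0.1681.
T = -0.18/(0.3481 * 0.1681) = -3.076102.
In the p-coordinate, Gamma^(alpha) = Gamma^(0) - (alpha/2)*T with Gamma^(0) = (1/2)*g'(p) = -T/2,
so Gamma^(alpha) = -((1+alpha)/2)*T.
alpha = 1, -(1+alpha)/2 = -1.0.
Gamma = -1.0 * -3.076102 = 3.0761

3.0761


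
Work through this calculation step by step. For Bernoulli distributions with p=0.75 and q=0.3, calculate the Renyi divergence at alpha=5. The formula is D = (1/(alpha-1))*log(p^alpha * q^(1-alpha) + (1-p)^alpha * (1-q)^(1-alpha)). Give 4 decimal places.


Renyi divergence of order alpha between Bernoulli distributions:
D = (1/(alpha-1))*log(p^alpha * q^(1-alpha) + (1-p)^alpha * (1-q)^(1-alpha)).
alpha = 5, p = 0.75, q = 0.3.
p^alpha * q^(1-alpha) = 0.75^5 * 0.3^-4 = 29.296875.
(1-p)^alpha * (1-q)^(1-alpha) = 0.25^5 * 0.7^-4 = 0.004067.
sum = 29.296875 + 0.004067 = 29.300942.
D = (1/4)*log(29.300942) = 0.8444

0.8444


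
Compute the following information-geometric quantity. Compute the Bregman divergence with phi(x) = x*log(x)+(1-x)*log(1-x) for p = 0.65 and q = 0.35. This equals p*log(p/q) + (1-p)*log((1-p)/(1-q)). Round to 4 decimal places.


Bregman divergence with negative entropy generator:
D = p*log(p/q) + (1-p)*log((1-p)/(1-q)).
p = 0.65, q = 0.35.
p*log(p/q) = 0.65*log(0.65/0.35) = 0.402375.
(1-p)*log((1-p)/(1-q)) = 0.35*log(0.35/0.65) = -0.216664.
D = 0.402375 + -0.216664 = 0.1857

0.1857


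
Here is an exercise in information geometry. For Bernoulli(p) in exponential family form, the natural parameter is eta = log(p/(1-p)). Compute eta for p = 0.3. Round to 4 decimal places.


Natural parameter for Bernoulli: eta = log(p/(1-p)).
p = 0.3, 1-p = 0.7.
p/(1-p) = 0.428571.
eta = log(0.428571) = -0.8473

-0.8473


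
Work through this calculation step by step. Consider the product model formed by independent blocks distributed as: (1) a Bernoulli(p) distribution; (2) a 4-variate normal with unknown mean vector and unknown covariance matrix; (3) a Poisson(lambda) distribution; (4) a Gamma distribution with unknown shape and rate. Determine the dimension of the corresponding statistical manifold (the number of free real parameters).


The dimension of a statistical manifold equals the number of free
(independent) real parameters of the model. For a product of independent
blocks the parameter counts add.
- Bernoulli (p): 1.
- 4-variate normal: 4 (mean) + 4*5/2 = 10 (symmetric covariance) = 14.
- Poisson (lambda): 1.
- Gamma (shape, rate): 2.
Total = 1 + 14 + 1 + 2 = 18.
Dimension = 18

18


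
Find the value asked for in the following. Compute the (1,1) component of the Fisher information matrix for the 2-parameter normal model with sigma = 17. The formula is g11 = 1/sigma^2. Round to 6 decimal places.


For the 2-parameter normal family, the Fisher metric has:
  g11 = 1/sigma^2, g22 = 2/sigma^2.
sigma = 17, sigma^2 = 289.
g11 = 0.003460

0.003460


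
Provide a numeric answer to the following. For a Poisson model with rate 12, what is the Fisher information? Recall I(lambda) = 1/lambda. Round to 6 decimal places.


Fisher information for Poisson: I(lambda) = 1/lambda.
lambda = 12.
I(lambda) = 1/12 = 0.083333

0.083333


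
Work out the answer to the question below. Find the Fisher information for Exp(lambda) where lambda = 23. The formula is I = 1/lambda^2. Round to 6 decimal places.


Fisher information for exponential: I(lambda) = 1/lambda^2.
lambda = 23, lambda^2 = 529.
I = 1/529 = 0.001890

0.001890


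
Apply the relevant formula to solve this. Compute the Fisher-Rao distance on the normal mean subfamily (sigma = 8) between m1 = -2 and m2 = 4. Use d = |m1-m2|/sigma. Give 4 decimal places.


On the fixed-variance normal subfamily, geodesic distance = |m1-m2|/sigma.
|-2 - 4| = 6.
sigma = 8.
d = 6/8 = 0.7500

0.7500


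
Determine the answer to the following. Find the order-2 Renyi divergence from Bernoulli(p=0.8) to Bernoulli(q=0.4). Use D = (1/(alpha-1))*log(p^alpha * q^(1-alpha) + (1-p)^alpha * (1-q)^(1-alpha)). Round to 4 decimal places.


Renyi divergence of order alpha between Bernoulli distributions:
D = (1/(alpha-1))*log(p^alpha * q^(1-alpha) + (1-p)^alpha * (1-q)^(1-alpha)).
alpha = 2, p = 0.8, q = 0.4.
p^alpha * q^(1-alpha) = 0.8^2 * 0.4^-1 = 1.6.
(1-p)^alpha * (1-q)^(1-alpha) = 0.2^2 * 0.6^-1 = 0.066667.
sum = 1.6 + 0.066667 = 1.666667.
D = (1/1)*log(1.666667) = 0.5108

0.5108


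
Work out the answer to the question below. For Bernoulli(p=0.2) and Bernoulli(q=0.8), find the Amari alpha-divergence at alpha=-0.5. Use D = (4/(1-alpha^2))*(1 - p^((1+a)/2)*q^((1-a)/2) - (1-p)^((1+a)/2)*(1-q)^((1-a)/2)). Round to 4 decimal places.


Amari alpha-divergence:
D = (4/(1-alpha^2))*(1 - p^((1+a)/2)*q^((1-a)/2) - (1-p)^((1+a)/2)*(1-q)^((1-a)/2)).
alpha = -0.5, p = 0.2, q = 0.8.
e1 = (1+alpha)/2 = 0.25, e2 = (1-alpha)/2 = 0.75.
t1 = p^e1 * q^e2 = 0.2^0.25 * 0.8^0.75 = 0.565685.
t2 = (1-p)^e1 * (1-q)^e2 = 0.8^0.25 * 0.2^0.75 = 0.282843.
4/(1-alpha^2) = 5.333333.
D = 5.333333*(1 - 0.565685 - 0.282843) = 0.8078

0.8078


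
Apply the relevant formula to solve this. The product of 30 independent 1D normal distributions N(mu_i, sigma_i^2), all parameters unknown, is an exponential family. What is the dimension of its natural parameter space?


Exponential family dimension calculation:
Each univariate normal has two natural parameters (mu/sigma^2 and -1/(2 sigma^2)).
With 30 independent components, dim = 2 * 30 = 60.

60


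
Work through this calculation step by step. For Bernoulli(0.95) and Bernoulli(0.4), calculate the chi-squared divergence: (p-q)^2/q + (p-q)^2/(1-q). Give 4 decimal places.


Chi-squared divergence between Bernoulli distributions:
chi^2 = (p-q)^2/q + (p-q)^2/(1-q).
p = 0.95, q = 0.4, p-q = 0.55.
(p-q)^2 = 0.3025.
term1 = 0.3025/0.4 = 0.75625.
term2 = 0.3025/0.6 = 0.504167.
chi^2 = 0.75625 + 0.504167 = 1.2604

1.2604


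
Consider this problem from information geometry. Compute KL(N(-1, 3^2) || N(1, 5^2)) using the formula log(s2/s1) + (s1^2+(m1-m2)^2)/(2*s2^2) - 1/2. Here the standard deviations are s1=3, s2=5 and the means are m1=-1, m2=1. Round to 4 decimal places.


KL divergence between normal distributions:
KL = log(s2/s1) + (s1^2 + (m1-m2)^2)/(2*s2^2) - 1/2.
log(5/3) = 0.510826.
(3^2 + (-1-1)^2)/(2*5^2) = (9 + 4)/50 = 0.26.
KL = 0.510826 + 0.26 - 0.5 = 0.2708

0.2708


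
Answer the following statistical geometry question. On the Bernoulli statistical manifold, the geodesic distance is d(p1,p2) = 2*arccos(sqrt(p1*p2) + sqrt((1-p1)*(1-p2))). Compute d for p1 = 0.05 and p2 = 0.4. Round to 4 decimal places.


Geodesic distance on Bernoulli manifold:
d(p1,p2) = 2*arccos(sqrt(p1*p2) + sqrt((1-p1)*(1-p2))).
sqrt(p1*p2) = sqrt(0.05*0.4) = 0.141421.
sqrt((1-p1)*(1-p2)) = sqrt(0.95*0.6) = 0.754983.
arg = 0.141421 + 0.754983 = 0.896405.
d = 2*arccos(0.896405) = 0.9184

0.9184


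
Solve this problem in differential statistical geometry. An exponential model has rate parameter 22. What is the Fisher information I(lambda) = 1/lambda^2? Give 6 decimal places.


Fisher information for exponential: I(lambda) = 1/lambda^2.
lambda = 22, lambda^2 = 484.
I = 1/484 = 0.002066

0.002066


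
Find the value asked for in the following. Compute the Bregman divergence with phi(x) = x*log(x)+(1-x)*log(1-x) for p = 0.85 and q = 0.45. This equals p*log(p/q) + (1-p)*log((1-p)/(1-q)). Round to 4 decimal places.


Bregman divergence with negative entropy generator:
D = p*log(p/q) + (1-p)*log((1-p)/(1-q)).
p = 0.85, q = 0.45.
p*log(p/q) = 0.85*log(0.85/0.45) = 0.54059.
(1-p)*log((1-p)/(1-q)) = 0.15*log(0.15/0.55) = -0.194892.
D = 0.54059 + -0.194892 = 0.3457

0.3457


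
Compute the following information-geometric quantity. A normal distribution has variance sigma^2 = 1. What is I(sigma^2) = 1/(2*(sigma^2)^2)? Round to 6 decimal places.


Fisher information for variance: I(sigma^2) = 1/(2*sigma^4).
sigma^2 = 1, so sigma^4 = 1.
I = 1/(2*1) = 1/2 = 0.500000

0.500000


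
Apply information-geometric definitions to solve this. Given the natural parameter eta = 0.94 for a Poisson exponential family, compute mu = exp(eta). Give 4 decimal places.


Expectation parameter for Poisson exponential family:
mu = exp(eta).
eta = 0.94.
mu = exp(0.94) = 2.5600

2.5600


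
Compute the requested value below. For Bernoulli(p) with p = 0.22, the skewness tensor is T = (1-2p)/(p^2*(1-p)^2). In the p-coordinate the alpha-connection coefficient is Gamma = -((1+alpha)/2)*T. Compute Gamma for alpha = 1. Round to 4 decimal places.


Skewness (Amari-Chentsov) tensor: T = (1-2p)/(p^2*(1-p)^2).
p = 0.22, 1-2p = 0.56, p^2 = 0.0484, (1-p)^2 = 0.6084.
T = 0.56/(0.0484 * 0.6084) = 19.017502.
In the p-coordinate, Gamma^(alpha) = Gamma^(0) - (alpha/2)*T with Gamma^(0) = (1/2)*g'(p) = -T/2,
so Gamma^(alpha) = -((1+alpha)/2)*T.
alpha = 1, -(1+alpha)/2 = -1.0.
Gamma = -1.0 * 19.017502 = -19.0175

-19.0175


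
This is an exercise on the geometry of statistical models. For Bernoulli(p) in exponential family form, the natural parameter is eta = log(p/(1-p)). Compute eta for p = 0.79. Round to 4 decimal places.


Natural parameter for Bernoulli: eta = log(p/(1-p)).
p = 0.79, 1-p = 0.21.
p/(1-p) = 3.761905.
eta = log(3.761905) = 1.3249

1.3249


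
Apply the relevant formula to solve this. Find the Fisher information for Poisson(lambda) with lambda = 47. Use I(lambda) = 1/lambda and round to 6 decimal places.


Fisher information for Poisson: I(lambda) = 1/lambda.
lambda = 47.
I(lambda) = 1/47 = 0.021277

0.021277


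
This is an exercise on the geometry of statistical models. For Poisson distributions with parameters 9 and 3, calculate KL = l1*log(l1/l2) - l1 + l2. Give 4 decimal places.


KL divergence for Poisson:
KL = l1*log(l1/l2) - l1 + l2.
l1 = 9, l2 = 3.
log(9/3) = 1.098612.
l1*log(l1/l2) = 9 * 1.098612 = 9.887511.
KL = 9.887511 - 9 + 3 = 3.8875

3.8875


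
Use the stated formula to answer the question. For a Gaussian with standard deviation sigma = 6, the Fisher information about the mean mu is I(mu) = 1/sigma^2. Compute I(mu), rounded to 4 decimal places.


The Fisher information for the mean of a normal distribution is I(mu) = 1/sigma^2.
sigma = 6, so sigma^2 = 36.
I(mu) = 1/36 = 0.0278

0.0278


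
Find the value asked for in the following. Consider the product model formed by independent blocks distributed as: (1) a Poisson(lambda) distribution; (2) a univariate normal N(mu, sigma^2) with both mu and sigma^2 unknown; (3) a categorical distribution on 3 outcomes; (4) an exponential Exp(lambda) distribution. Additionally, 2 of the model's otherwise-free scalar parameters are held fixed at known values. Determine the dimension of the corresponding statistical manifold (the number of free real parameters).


The dimension of a statistical manifold equals the number of free
(independent) real parameters of the model. For a product of independent
blocks the parameter counts add.
- Poisson (lambda): 1.
- normal (mu, sigma^2): 2.
- categorical on 3 outcomes (probabilities sum to 1): 3-1 = 2.
- exponential (lambda): 1.
Total = 1 + 2 + 2 + 1 = 6.
2 parameter(s) fixed at known values: 6 - 2 = 4.
Dimension = 4

4


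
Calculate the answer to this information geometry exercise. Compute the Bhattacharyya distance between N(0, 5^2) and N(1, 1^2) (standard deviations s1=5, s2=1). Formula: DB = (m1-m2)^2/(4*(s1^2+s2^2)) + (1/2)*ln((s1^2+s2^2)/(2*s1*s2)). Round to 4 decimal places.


Bhattacharyya distance between two Gaussians:
DB = (m1-m2)^2/(4*(s1^2+s2^2)) + (1/2)*ln((s1^2+s2^2)/(2*s1*s2)).
(m1-m2)^2 = (-1)^2 = 1.
s1^2+s2^2 = 25 + 1 = 26.
term1 = 1/104 = 0.009615.
term2 = 0.5*ln(26/10.0) = 0.477756.
DB = 0.009615 + 0.477756 = 0.4874

0.4874


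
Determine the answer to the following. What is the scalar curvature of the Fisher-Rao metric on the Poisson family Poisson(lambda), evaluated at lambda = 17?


This family has a single free parameter, so its statistical manifold
is 1-dimensional. The Riemann curvature tensor of any 1-dimensional
Riemannian manifold vanishes identically, so R = 0.

0


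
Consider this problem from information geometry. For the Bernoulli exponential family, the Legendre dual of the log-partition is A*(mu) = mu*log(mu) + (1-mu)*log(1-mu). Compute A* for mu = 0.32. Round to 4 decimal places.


Legendre transform for Bernoulli:
A*(mu) = mu*log(mu) + (1-mu)*log(1-mu).
mu = 0.32, 1-mu = 0.68.
mu*log(mu) = 0.32*log(0.32) = -0.364619.
(1-mu)*log(1-mu) = 0.68*log(0.68) = -0.26225.
A* = -0.364619 + -0.26225 = -0.6269

-0.6269


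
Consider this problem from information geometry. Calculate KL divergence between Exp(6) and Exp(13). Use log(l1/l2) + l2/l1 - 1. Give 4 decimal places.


KL divergence for exponential family:
KL = log(l1/l2) + l2/l1 - 1.
log(6/13) = -0.77319.
13/6 = 2.166667.
KL = -0.77319 + 2.166667 - 1 = 0.3935

0.3935


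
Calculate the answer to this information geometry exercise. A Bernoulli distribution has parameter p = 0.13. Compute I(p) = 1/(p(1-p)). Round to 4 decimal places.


For Bernoulli(p), Fisher information is I(p) = 1/(p*(1-p)).
p = 0.13, 1-p = 0.87.
p*(1-p) = 0.1131.
I(p) = 1/0.1131 = 8.8417

8.8417


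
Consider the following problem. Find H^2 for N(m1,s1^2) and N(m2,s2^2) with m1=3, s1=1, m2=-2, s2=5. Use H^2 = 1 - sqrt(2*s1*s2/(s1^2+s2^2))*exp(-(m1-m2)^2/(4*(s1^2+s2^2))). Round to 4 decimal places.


Squared Hellinger distance for Gaussians:
H^2 = 1 - sqrt(2*s1*s2/(s1^2+s2^2)) * exp(-(m1-m2)^2/(4*(s1^2+s2^2))).
s1^2 = 1, s2^2 = 25, s1^2+s2^2 = 26.
sqrt(2*1*5/(26)) = 0.620174.
(m1-m2)^2 = (5)^2 = 25.
exp(-25/(4*26)) = exp(-0.240385) = 0.786325.
H^2 = 1 - 0.620174*0.786325 = 0.5123

0.5123


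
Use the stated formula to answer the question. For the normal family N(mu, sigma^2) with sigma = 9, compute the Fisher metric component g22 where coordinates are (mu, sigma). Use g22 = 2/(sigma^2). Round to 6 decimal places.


For the 2-parameter normal family, the Fisher metric has:
  g11 = 1/sigma^2, g22 = 2/sigma^2.
sigma = 9, sigma^2 = 81.
g22 = 0.024691

0.024691


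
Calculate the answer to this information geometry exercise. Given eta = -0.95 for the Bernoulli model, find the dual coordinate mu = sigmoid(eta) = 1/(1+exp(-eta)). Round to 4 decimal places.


Dual coordinate (expectation parameter) for Bernoulli:
mu = 1/(1+exp(-eta)).
eta = -0.95.
exp(-eta) = exp(0.95) = 2.58571.
mu = 1/(1+2.58571) = 0.2789

0.2789


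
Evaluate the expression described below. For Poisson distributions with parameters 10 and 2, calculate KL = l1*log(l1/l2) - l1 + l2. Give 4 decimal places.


KL divergence for Poisson:
KL = l1*log(l1/l2) - l1 + l2.
l1 = 10, l2 = 2.
log(10/2) = 1.609438.
l1*log(l1/l2) = 10 * 1.609438 = 16.094379.
KL = 16.094379 - 10 + 2 = 8.0944

8.0944


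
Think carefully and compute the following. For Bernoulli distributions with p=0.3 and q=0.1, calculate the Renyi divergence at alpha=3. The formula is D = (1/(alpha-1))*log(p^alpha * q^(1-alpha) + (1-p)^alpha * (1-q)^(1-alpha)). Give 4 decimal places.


Renyi divergence of order alpha between Bernoulli distributions:
D = (1/(alpha-1))*log(p^alpha * q^(1-alpha) + (1-p)^alpha * (1-q)^(1-alpha)).
alpha = 3, p = 0.3, q = 0.1.
p^alpha * q^(1-alpha) = 0.3^3 * 0.1^-2 = 2.7.
(1-p)^alpha * (1-q)^(1-alpha) = 0.7^3 * 0.9^-2 = 0.423457.
sum = 2.7 + 0.423457 = 3.123457.
D = (1/2)*log(3.123457) = 0.5695

0.5695


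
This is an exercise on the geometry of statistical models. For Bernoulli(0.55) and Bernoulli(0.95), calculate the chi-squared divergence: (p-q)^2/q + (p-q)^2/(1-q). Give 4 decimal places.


Chi-squared divergence between Bernoulli distributions:
chi^2 = (p-q)^2/q + (p-q)^2/(1-q).
p = 0.55, q = 0.95, p-q = -0.4.
(p-q)^2 = 0.16.
term1 = 0.16/0.95 = 0.168421.
term2 = 0.16/0.05 = 3.2.
chi^2 = 0.168421 + 3.2 = 3.3684

3.3684


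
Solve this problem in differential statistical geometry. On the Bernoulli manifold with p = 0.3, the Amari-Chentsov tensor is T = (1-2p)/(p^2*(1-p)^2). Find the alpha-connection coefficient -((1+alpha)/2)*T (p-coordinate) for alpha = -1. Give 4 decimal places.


Skewness (Amari-Chentsov) tensor: T = (1-2p)/(p^2*(1-p)^2).
p = 0.3, 1-2p = 0.4, p^2 = 0.09, (1-p)^2 = 0.49.
T = 0.4/(0.09 * 0.49) = 9.070295.
In the p-coordinate, Gamma^(alpha) = Gamma^(0) - (alpha/2)*T with Gamma^(0) = (1/2)*g'(p) = -T/2,
so Gamma^(alpha) = -((1+alpha)/2)*T.
alpha = -1, -(1+alpha)/2 = 0.0.
Gamma = 0.0 * 9.070295 = 0.0000

0.0000


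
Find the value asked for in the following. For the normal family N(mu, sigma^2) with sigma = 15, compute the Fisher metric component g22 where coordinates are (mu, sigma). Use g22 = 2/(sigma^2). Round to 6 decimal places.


For the 2-parameter normal family, the Fisher metric has:
  g11 = 1/sigma^2, g22 = 2/sigma^2.
sigma = 15, sigma^2 = 225.
g22 = 0.008889

0.008889


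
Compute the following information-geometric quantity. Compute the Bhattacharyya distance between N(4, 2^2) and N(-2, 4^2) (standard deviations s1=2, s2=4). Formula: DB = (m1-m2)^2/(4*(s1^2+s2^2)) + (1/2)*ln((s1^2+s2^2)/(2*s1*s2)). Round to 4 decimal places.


Bhattacharyya distance between two Gaussians:
DB = (m1-m2)^2/(4*(s1^2+s2^2)) + (1/2)*ln((s1^2+s2^2)/(2*s1*s2)).
(m1-m2)^2 = (6)^2 = 36.
s1^2+s2^2 = 4 + 16 = 20.
term1 = 36/80 = 0.45.
term2 = 0.5*ln(20/16.0) = 0.111572.
DB = 0.45 + 0.111572 = 0.5616

0.5616


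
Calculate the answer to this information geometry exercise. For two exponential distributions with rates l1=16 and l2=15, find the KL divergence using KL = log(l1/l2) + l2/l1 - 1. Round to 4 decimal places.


KL divergence for exponential family:
KL = log(l1/l2) + l2/l1 - 1.
log(16/15) = 0.064539.
15/16 = 0.9375.
KL = 0.064539 + 0.9375 - 1 = 0.0020

0.0020


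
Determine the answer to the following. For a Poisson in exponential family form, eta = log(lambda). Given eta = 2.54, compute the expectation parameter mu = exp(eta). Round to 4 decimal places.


Expectation parameter for Poisson exponential family:
mu = exp(eta).
eta = 2.54.
mu = exp(2.54) = 12.6797

12.6797


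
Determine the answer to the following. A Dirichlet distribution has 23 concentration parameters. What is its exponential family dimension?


Exponential family dimension calculation:
Dirichlet with 23 components has 23 natural parameters.

23


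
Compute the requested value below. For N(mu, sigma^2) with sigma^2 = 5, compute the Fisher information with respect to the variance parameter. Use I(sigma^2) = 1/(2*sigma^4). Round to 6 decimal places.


Fisher information for variance: I(sigma^2) = 1/(2*sigma^4).
sigma^2 = 5, so sigma^4 = 25.
I = 1/(2*25) = 1/50 = 0.020000

0.020000


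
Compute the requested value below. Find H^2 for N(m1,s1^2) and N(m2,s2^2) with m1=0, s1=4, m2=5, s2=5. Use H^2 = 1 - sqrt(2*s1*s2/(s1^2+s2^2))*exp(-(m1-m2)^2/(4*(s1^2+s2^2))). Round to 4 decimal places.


Squared Hellinger distance for Gaussians:
H^2 = 1 - sqrt(2*s1*s2/(s1^2+s2^2)) * exp(-(m1-m2)^2/(4*(s1^2+s2^2))).
s1^2 = 16, s2^2 = 25, s1^2+s2^2 = 41.
sqrt(2*4*5/(41)) = 0.98773.
(m1-m2)^2 = (-5)^2 = 25.
exp(-25/(4*41)) = exp(-0.152439) = 0.858611.
H^2 = 1 - 0.98773*0.858611 = 0.1519

0.1519


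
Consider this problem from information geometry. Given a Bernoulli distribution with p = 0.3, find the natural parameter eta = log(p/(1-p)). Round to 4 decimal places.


Natural parameter for Bernoulli: eta = log(p/(1-p)).
p = 0.3, 1-p = 0.7.
p/(1-p) = 0.428571.
eta = log(0.428571) = -0.8473

-0.8473


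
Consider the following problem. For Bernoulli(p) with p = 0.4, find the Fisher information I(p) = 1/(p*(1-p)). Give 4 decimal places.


For Bernoulli(p), Fisher information is I(p) = 1/(p*(1-p)).
p = 0.4, 1-p = 0.6.
p*(1-p) = 0.24.
I(p) = 1/0.24 = 4.1667

4.1667


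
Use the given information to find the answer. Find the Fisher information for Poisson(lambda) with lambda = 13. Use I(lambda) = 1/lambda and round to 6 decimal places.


Fisher information for Poisson: I(lambda) = 1/lambda.
lambda = 13.
I(lambda) = 1/13 = 0.076923

0.076923


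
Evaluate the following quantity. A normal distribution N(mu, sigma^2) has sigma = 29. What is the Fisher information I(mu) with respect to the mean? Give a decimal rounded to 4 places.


The Fisher information for the mean of a normal distribution is I(mu) = 1/sigma^2.
sigma = 29, so sigma^2 = 841.
I(mu) = 1/841 = 0.0012

0.0012


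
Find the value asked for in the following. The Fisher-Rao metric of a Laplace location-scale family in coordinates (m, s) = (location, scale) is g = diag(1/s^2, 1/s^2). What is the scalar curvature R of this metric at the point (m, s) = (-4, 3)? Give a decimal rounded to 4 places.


The metric has the form g = (A dm^2 + B ds^2)/s^2 with A = 1, B = 1.
Substitute u = sqrt(A/B)*m: g = B*(du^2 + ds^2)/s^2, i.e. B times the
Poincare upper half-plane metric, which has constant Gaussian curvature -1.
Scaling a 2D metric by a constant c divides the Gaussian curvature by c,
so K = -1/B = -1/(1) = -1.0000 everywhere (the point (m, s) = (-4, 3) is irrelevant:
the curvature is constant).
Scalar curvature in dimension 2: R = 2K = -2/(1) = -2.0000.

-2.0000


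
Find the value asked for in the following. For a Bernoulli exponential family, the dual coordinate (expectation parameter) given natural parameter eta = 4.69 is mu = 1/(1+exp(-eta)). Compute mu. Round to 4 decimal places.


Dual coordinate (expectation parameter) for Bernoulli:
mu = 1/(1+exp(-eta)).
eta = 4.69.
exp(-eta) = exp(-4.69) = 0.009187.
mu = 1/(1+0.009187) = 0.9909

0.9909


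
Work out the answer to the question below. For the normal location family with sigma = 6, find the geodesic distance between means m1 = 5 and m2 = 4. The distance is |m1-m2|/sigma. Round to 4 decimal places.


On the fixed-variance normal subfamily, geodesic distance = |m1-m2|/sigma.
|5 - 4| = 1.
sigma = 6.
d = 1/6 = 0.1667

0.1667


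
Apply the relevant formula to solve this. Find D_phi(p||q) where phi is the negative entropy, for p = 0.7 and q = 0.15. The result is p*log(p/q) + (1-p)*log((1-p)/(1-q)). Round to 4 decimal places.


Bregman divergence with negative entropy generator:
D = p*log(p/q) + (1-p)*log((1-p)/(1-q)).
p = 0.7, q = 0.15.
p*log(p/q) = 0.7*log(0.7/0.15) = 1.078312.
(1-p)*log((1-p)/(1-q)) = 0.3*log(0.3/0.85) = -0.312436.
D = 1.078312 + -0.312436 = 0.7659

0.7659


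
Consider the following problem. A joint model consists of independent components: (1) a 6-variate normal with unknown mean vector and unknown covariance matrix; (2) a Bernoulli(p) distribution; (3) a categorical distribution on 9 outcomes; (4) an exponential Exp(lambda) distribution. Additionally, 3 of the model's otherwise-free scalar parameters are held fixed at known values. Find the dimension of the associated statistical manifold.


The dimension of a statistical manifold equals the number of free
(independent) real parameters of the model. For a product of independent
blocks the parameter counts add.
- 6-variate normal: 6 (mean) + 6*7/2 = 21 (symmetric covariance) = 27.
- Bernoulli (p): 1.
- categorical on 9 outcomes (probabilities sum to 1): 9-1 = 8.
- exponential (lambda): 1.
Total = 27 + 1 + 8 + 1 = 37.
3 parameter(s) fixed at known values: 37 - 3 = 34.
Dimension = 34

34


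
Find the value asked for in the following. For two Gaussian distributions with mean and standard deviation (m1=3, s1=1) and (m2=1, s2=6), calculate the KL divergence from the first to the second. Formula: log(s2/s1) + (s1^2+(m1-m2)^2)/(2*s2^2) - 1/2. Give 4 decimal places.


KL divergence between normal distributions:
KL = log(s2/s1) + (s1^2 + (m1-m2)^2)/(2*s2^2) - 1/2.
log(6/1) = 1.791759.
(1^2 + (3-1)^2)/(2*6^2) = (1 + 4)/72 = 0.069444.
KL = 1.791759 + 0.069444 - 0.5 = 1.3612

1.3612


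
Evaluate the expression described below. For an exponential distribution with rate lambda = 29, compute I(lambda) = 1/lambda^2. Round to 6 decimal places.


Fisher information for exponential: I(lambda) = 1/lambda^2.
lambda = 29, lambda^2 = 841.
I = 1/841 = 0.001189

0.001189


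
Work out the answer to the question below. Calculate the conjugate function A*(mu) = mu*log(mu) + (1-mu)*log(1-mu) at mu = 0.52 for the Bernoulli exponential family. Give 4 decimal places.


Legendre transform for Bernoulli:
A*(mu) = mu*log(mu) + (1-mu)*log(1-mu).
mu = 0.52, 1-mu = 0.48.
mu*log(mu) = 0.52*log(0.52) = -0.340042.
(1-mu)*log(1-mu) = 0.48*log(0.48) = -0.352305.
A* = -0.340042 + -0.352305 = -0.6923

-0.6923


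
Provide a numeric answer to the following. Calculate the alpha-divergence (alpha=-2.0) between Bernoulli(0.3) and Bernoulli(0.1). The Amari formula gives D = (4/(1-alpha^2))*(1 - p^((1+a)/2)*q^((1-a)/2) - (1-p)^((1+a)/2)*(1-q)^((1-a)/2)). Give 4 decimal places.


Amari alpha-divergence:
D = (4/(1-alpha^2))*(1 - p^((1+a)/2)*q^((1-a)/2) - (1-p)^((1+a)/2)*(1-q)^((1-a)/2)).
alpha = -2.0, p = 0.3, q = 0.1.
e1 = (1+alpha)/2 = -0.5, e2 = (1-alpha)/2 = 1.5.
t1 = p^e1 * q^e2 = 0.3^-0.5 * 0.1^1.5 = 0.057735.
t2 = (1-p)^e1 * (1-q)^e2 = 0.7^-0.5 * 0.9^1.5 = 1.020504.
4/(1-alpha^2) = -1.333333.
D = -1.333333*(1 - 0.057735 - 1.020504) = 0.1043

0.1043


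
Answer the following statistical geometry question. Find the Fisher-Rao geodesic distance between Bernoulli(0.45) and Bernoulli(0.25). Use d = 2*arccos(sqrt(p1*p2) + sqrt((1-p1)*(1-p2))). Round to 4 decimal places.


Geodesic distance on Bernoulli manifold:
d(p1,p2) = 2*arccos(sqrt(p1*p2) + sqrt((1-p1)*(1-p2))).
sqrt(p1*p2) = sqrt(0.45*0.25) = 0.33541.
sqrt((1-p1)*(1-p2)) = sqrt(0.55*0.75) = 0.642262.
arg = 0.33541 + 0.642262 = 0.977672.
d = 2*arccos(0.977672) = 0.4234

0.4234


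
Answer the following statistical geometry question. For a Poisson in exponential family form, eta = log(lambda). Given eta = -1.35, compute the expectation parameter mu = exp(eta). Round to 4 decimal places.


Expectation parameter for Poisson exponential family:
mu = exp(eta).
eta = -1.35.
mu = exp(-1.35) = 0.2592

0.2592


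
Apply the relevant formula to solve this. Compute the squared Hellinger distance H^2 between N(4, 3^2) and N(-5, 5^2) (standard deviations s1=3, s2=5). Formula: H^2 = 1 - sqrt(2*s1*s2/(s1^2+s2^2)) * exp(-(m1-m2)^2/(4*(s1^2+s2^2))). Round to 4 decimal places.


Squared Hellinger distance for Gaussians:
H^2 = 1 - sqrt(2*s1*s2/(s1^2+s2^2)) * exp(-(m1-m2)^2/(4*(s1^2+s2^2))).
s1^2 = 9, s2^2 = 25, s1^2+s2^2 = 34.
sqrt(2*3*5/(34)) = 0.939336.
(m1-m2)^2 = (9)^2 = 81.
exp(-81/(4*34)) = exp(-0.595588) = 0.551238.
H^2 = 1 - 0.939336*0.551238 = 0.4822

0.4822


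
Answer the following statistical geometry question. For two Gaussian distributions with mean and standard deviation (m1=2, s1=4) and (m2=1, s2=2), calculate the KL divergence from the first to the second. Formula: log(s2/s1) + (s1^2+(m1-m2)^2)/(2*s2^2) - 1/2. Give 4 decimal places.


KL divergence between normal distributions:
KL = log(s2/s1) + (s1^2 + (m1-m2)^2)/(2*s2^2) - 1/2.
log(2/4) = -0.693147.
(4^2 + (2-1)^2)/(2*2^2) = (16 + 1)/8 = 2.125.
KL = -0.693147 + 2.125 - 0.5 = 0.9319

0.9319


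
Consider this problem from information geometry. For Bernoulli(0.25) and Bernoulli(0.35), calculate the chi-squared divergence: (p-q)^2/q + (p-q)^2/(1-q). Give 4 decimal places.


Chi-squared divergence between Bernoulli distributions:
chi^2 = (p-q)^2/q + (p-q)^2/(1-q).
p = 0.25, q = 0.35, p-q = -0.1.
(p-q)^2 = 0.01.
term1 = 0.01/0.35 = 0.028571.
term2 = 0.01/0.65 = 0.015385.
chi^2 = 0.028571 + 0.015385 = 0.0440

0.0440


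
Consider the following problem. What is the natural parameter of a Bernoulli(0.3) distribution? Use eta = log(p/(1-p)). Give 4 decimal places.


Natural parameter for Bernoulli: eta = log(p/(1-p)).
p = 0.3, 1-p = 0.7.
p/(1-p) = 0.428571.
eta = log(0.428571) = -0.8473

-0.8473


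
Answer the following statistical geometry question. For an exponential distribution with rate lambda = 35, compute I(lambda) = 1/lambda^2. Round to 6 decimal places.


Fisher information for exponential: I(lambda) = 1/lambda^2.
lambda = 35, lambda^2 = 1225.
I = 1/1225 = 0.000816

0.000816


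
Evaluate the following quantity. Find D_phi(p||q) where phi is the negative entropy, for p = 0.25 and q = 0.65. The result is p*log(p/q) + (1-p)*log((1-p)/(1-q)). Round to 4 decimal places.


Bregman divergence with negative entropy generator:
D = p*log(p/q) + (1-p)*log((1-p)/(1-q)).
p = 0.25, q = 0.65.
p*log(p/q) = 0.25*log(0.25/0.65) = -0.238878.
(1-p)*log((1-p)/(1-q)) = 0.75*log(0.75/0.35) = 0.571605.
D = -0.238878 + 0.571605 = 0.3327

0.3327


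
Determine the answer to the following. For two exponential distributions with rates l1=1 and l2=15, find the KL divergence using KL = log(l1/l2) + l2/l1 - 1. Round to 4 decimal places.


KL divergence for exponential family:
KL = log(l1/l2) + l2/l1 - 1.
log(1/15) = -2.70805.
15/1 = 15.0.
KL = -2.70805 + 15.0 - 1 = 11.2919

11.2919


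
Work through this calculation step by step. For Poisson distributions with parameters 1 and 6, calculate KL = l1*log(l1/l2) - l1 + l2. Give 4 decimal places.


KL divergence for Poisson:
KL = l1*log(l1/l2) - l1 + l2.
l1 = 1, l2 = 6.
log(1/6) = -1.791759.
l1*log(l1/l2) = 1 * -1.791759 = -1.791759.
KL = -1.791759 - 1 + 6 = 3.2082

3.2082


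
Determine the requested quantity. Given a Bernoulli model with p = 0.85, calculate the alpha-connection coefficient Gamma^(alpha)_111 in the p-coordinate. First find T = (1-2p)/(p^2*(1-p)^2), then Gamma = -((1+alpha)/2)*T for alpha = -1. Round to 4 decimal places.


Skewness (Amari-Chentsov) tensor: T = (1-2p)/(p^2*(1-p)^2).
p = 0.85, 1-2p = -0.7, p^2 = 0.7225, (1-p)^2 = 0.0225.
T = -0.7/(0.7225 * 0.0225) = -43.060361.
In the p-coordinate, Gamma^(alpha) = Gamma^(0) - (alpha/2)*T with Gamma^(0) = (1/2)*g'(p) = -T/2,
so Gamma^(alpha) = -((1+alpha)/2)*T.
alpha = -1, -(1+alpha)/2 = 0.0.
Gamma = 0.0 * -43.060361 = 0.0000

0.0000


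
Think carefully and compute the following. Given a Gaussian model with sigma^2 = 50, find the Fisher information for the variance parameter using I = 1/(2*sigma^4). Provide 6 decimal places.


Fisher information for variance: I(sigma^2) = 1/(2*sigma^4).
sigma^2 = 50, so sigma^4 = 2500.
I = 1/(2*2500) = 1/5000 = 0.000200

0.000200


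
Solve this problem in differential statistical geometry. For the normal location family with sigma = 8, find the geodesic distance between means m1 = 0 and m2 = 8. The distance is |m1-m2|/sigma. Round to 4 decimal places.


On the fixed-variance normal subfamily, geodesic distance = |m1-m2|/sigma.
|0 - 8| = 8.
sigma = 8.
d = 8/8 = 1.0000

1.0000


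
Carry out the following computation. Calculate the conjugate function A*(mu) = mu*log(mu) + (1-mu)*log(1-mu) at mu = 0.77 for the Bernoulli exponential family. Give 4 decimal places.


Legendre transform for Bernoulli:
A*(mu) = mu*log(mu) + (1-mu)*log(1-mu).
mu = 0.77, 1-mu = 0.23.
mu*log(mu) = 0.77*log(0.77) = -0.201251.
(1-mu)*log(1-mu) = 0.23*log(0.23) = -0.338025.
A* = -0.201251 + -0.338025 = -0.5393

-0.5393


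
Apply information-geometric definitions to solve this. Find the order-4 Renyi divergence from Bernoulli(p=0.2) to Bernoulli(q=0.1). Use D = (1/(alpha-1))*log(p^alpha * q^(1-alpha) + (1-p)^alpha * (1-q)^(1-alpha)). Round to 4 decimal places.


Renyi divergence of order alpha between Bernoulli distributions:
D = (1/(alpha-1))*log(p^alpha * q^(1-alpha) + (1-p)^alpha * (1-q)^(1-alpha)).
alpha = 4, p = 0.2, q = 0.1.
p^alpha * q^(1-alpha) = 0.2^4 * 0.1^-3 = 1.6.
(1-p)^alpha * (1-q)^(1-alpha) = 0.8^4 * 0.9^-3 = 0.561866.
sum = 1.6 + 0.561866 = 2.161866.
D = (1/3)*log(2.161866) = 0.2570

0.2570


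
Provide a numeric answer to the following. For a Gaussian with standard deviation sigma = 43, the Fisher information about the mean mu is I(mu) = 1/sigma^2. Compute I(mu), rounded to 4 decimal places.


The Fisher information for the mean of a normal distribution is I(mu) = 1/sigma^2.
sigma = 43, so sigma^2 = 1849.
I(mu) = 1/1849 = 0.0005

0.0005


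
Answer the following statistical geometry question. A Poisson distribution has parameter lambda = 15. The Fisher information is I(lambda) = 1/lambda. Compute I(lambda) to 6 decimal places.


Fisher information for Poisson: I(lambda) = 1/lambda.
lambda = 15.
I(lambda) = 1/15 = 0.066667

0.066667


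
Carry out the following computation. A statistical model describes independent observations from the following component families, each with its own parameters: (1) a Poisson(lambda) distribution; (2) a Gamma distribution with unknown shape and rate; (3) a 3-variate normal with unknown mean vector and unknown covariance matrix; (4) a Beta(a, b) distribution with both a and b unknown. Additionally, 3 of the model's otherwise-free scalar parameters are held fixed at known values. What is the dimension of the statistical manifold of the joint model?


The dimension of a statistical manifold equals the number of free
(independent) real parameters of the model. For a product of independent
blocks the parameter counts add.
- Poisson (lambda): 1.
- Gamma (shape, rate): 2.
- 3-variate normal: 3 (mean) + 3*4/2 = 6 (symmetric covariance) = 9.
- Beta (a, b): 2.
Total = 1 + 2 + 9 + 2 = 14.
3 parameter(s) fixed at known values: 14 - 3 = 11.
Dimension = 11

11


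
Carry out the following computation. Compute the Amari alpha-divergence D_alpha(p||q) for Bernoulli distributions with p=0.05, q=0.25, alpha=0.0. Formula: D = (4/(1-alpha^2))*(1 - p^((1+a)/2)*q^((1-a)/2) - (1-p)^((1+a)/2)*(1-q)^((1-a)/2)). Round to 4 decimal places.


Amari alpha-divergence:
D = (4/(1-alpha^2))*(1 - p^((1+a)/2)*q^((1-a)/2) - (1-p)^((1+a)/2)*(1-q)^((1-a)/2)).
alpha = 0.0, p = 0.05, q = 0.25.
e1 = (1+alpha)/2 = 0.5, e2 = (1-alpha)/2 = 0.5.
t1 = p^e1 * q^e2 = 0.05^0.5 * 0.25^0.5 = 0.111803.
t2 = (1-p)^e1 * (1-q)^e2 = 0.95^0.5 * 0.75^0.5 = 0.844097.
4/(1-alpha^2) = 4.0.
D = 4.0*(1 - 0.111803 - 0.844097) = 0.1764

0.1764
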